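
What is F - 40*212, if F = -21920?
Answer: -30400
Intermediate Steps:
F - 40*212 = -21920 - 40*212 = -21920 - 8480 = -30400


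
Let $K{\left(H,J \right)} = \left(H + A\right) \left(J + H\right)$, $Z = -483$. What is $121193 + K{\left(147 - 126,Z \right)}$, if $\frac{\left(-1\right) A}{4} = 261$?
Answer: $593819$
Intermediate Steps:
$A = -1044$ ($A = \left(-4\right) 261 = -1044$)
$K{\left(H,J \right)} = \left(-1044 + H\right) \left(H + J\right)$ ($K{\left(H,J \right)} = \left(H - 1044\right) \left(J + H\right) = \left(-1044 + H\right) \left(H + J\right)$)
$121193 + K{\left(147 - 126,Z \right)} = 121193 + \left(\left(147 - 126\right)^{2} - 1044 \left(147 - 126\right) - -504252 + \left(147 - 126\right) \left(-483\right)\right) = 121193 + \left(21^{2} - 21924 + 504252 + 21 \left(-483\right)\right) = 121193 + \left(441 - 21924 + 504252 - 10143\right) = 121193 + 472626 = 593819$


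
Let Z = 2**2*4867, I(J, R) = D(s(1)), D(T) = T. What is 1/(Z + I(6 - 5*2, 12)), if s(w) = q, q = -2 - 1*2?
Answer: 1/19464 ≈ 5.1377e-5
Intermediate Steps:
q = -4 (q = -2 - 2 = -4)
s(w) = -4
I(J, R) = -4
Z = 19468 (Z = 4*4867 = 19468)
1/(Z + I(6 - 5*2, 12)) = 1/(19468 - 4) = 1/19464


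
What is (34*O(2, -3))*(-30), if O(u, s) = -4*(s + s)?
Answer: -24480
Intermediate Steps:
O(u, s) = -8*s
(34*O(2, -3))*(-30) = (34*(-8*(-3)))*(-30) = (34*24)*(-30) = 816*(-30) = -24480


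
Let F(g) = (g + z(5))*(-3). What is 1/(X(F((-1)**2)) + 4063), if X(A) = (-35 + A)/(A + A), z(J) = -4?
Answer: 9/36554 ≈ 0.00024621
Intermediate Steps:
F(g) = 12 - 3*g (F(g) = (g - 4)*(-3) = (-4 + g)*(-3) = 12 - 3*g)
X(A) = (-35 + A)/(2*A) (X(A) = (-35 + A)/((2*A)) = (-35 + A)*(1/(2*A)) = (-35 + A)/(2*A))
1/(X(F((-1)**2)) + 4063) = 1/((-35 + (12 - 3*(-1)**2))/(2*(12 - 3*(-1)**2)) + 4063) = 1/((-35 + (12 - 3*1))/(2*(12 - 3*1)) + 4063) = 1/((-35 + (12 - 3))/(2*(12 - 3)) + 4063) = 1/((1/2)*(-35 + 9)/9 + 4063) = 1/((1/2)*(1/9)*(-26) + 4063) = 1/(-13/9 + 4063) = 1/(36554/9) = 9/36554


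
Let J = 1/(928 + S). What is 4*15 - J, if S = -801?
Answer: 7619/127 ≈ 59.992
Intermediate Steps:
J = 1/127 (J = 1/(928 - 801) = 1/127 ≈ 0.0078740)
4*15 - J = 4*15 - 1*1/127 = 60 - 1/127 = 7619/127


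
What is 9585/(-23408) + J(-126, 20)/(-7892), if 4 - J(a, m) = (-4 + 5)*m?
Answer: -18817573/46183984 ≈ -0.40745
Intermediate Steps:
J(a, m) = 4 - m (J(a, m) = 4 - (-4 + 5)*m = 4 - m)
9585/(-23408) + J(-126, 20)/(-7892) = 9585/(-23408) + (4 - 1*20)/(-7892) = 9585*(-1/23408) + (4 - 20)*(-1/7892) = -9585/23408 - 16*(-1/7892) = -9585/23408 + 4/1973 = -18817573/46183984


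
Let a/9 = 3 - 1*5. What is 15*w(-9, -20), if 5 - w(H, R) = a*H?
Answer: -2355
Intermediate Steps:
a = -18 (a = 9*(3 - 1*5) = 9*(3 - 5) = 9*(-2) = -18)
w(H, R) = 5 + 18*H (w(H, R) = 5 - (-18)*H = 5 + 18*H)
15*w(-9, -20) = 15*(5 + 18*(-9)) = 15*(5 - 162) = 15*(-157) = -2355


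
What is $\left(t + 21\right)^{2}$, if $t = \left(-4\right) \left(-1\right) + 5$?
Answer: $900$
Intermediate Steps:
$t = 9$ ($t = 4 + 5 = 9$)
$\left(t + 21\right)^{2} = \left(9 + 21\right)^{2} = 30^{2} = 900$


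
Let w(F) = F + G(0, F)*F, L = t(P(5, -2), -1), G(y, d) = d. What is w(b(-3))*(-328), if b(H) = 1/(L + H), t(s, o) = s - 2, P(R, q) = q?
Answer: 1968/49 ≈ 40.163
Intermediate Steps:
t(s, o) = -2 + s
L = -4 (L = -2 - 2 = -4)
b(H) = 1/(-4 + H)
w(F) = F + F**2 (w(F) = F + F*F = F + F**2)
w(b(-3))*(-328) = ((1 + 1/(-4 - 3))/(-4 - 3))*(-328) = ((1 + 1/(-7))/(-7))*(-328) = -(1 - 1/7)/7*(-328) = -1/7*6/7*(-328) = -6/49*(-328) = 1968/49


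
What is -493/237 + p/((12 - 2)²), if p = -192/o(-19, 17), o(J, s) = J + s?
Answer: -6637/5925 ≈ -1.1202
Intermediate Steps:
p = 96 (p = -192/(-19 + 17) = -192/(-2) = -192*(-½) = 96)
-493/237 + p/((12 - 2)²) = -493/237 + 96/((12 - 2)²) = -493*1/237 + 96/(10²) = -493/237 + 96/100 = -493/237 + 96*(1/100) = -493/237 + 24/25 = -6637/5925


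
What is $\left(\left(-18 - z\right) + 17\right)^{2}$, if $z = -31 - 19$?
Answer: $2401$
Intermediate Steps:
$z = -50$ ($z = -31 - 19 = -50$)
$\left(\left(-18 - z\right) + 17\right)^{2} = \left(\left(-18 - -50\right) + 17\right)^{2} = \left(\left(-18 + 50\right) + 17\right)^{2} = \left(32 + 17\right)^{2} = 49^{2} = 2401$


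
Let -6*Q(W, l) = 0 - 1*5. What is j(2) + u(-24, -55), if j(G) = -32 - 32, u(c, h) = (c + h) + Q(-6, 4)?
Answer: -853/6 ≈ -142.17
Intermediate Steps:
Q(W, l) = ⅚ (Q(W, l) = -(0 - 1*5)/6 = -(0 - 5)/6 = -⅙*(-5) = ⅚)
u(c, h) = ⅚ + c + h (u(c, h) = (c + h) + ⅚ = ⅚ + c + h)
j(G) = -64
j(2) + u(-24, -55) = -64 + (⅚ - 24 - 55) = -64 - 469/6 = -853/6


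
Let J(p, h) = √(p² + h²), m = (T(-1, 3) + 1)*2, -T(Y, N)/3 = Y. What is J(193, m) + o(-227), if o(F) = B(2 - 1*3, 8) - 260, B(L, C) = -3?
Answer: -263 + √37313 ≈ -69.834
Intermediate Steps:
T(Y, N) = -3*Y
m = 8 (m = (-3*(-1) + 1)*2 = (3 + 1)*2 = 4*2 = 8)
J(p, h) = √(h² + p²)
o(F) = -263 (o(F) = -3 - 260 = -263)
J(193, m) + o(-227) = √(8² + 193²) - 263 = √(64 + 37249) - 263 = √37313 - 263 = -263 + √37313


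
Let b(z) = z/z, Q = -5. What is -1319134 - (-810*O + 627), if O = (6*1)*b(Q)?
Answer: -1314901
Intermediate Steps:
b(z) = 1
O = 6 (O = (6*1)*1 = 6*1 = 6)
-1319134 - (-810*O + 627) = -1319134 - (-810*6 + 627) = -1319134 - (-4860 + 627) = -1319134 - 1*(-4233) = -1319134 + 4233 = -1314901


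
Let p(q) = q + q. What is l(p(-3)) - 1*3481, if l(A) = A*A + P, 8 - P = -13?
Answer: -3424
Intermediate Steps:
P = 21 (P = 8 - 1*(-13) = 8 + 13 = 21)
p(q) = 2*q
l(A) = 21 + A² (l(A) = A*A + 21 = A² + 21 = 21 + A²)
l(p(-3)) - 1*3481 = (21 + (2*(-3))²) - 1*3481 = (21 + (-6)²) - 3481 = (21 + 36) - 3481 = 57 - 3481 = -3424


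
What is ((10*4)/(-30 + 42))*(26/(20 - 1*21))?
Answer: -260/3 ≈ -86.667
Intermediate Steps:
((10*4)/(-30 + 42))*(26/(20 - 1*21)) = (40/12)*(26/(20 - 21)) = ((1/12)*40)*(26/(-1)) = 10*(26*(-1))/3 = (10/3)*(-26) = -260/3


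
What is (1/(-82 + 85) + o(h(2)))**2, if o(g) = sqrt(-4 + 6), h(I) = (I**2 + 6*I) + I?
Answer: 19/9 + 2*sqrt(2)/3 ≈ 3.0539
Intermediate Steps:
h(I) = I**2 + 7*I
o(g) = sqrt(2)
(1/(-82 + 85) + o(h(2)))**2 = (1/(-82 + 85) + sqrt(2))**2 = (1/3 + sqrt(2))**2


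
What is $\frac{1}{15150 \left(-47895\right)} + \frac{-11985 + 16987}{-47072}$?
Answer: $- \frac{907374378893}{8538969654000} \approx -0.10626$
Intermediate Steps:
$\frac{1}{15150 \left(-47895\right)} + \frac{-11985 + 16987}{-47072} = \frac{1}{15150} \left(- \frac{1}{47895}\right) + 5002 \left(- \frac{1}{47072}\right) = - \frac{1}{725609250} - \frac{2501}{23536} = - \frac{907374378893}{8538969654000}$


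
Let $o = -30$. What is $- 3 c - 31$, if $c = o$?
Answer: $59$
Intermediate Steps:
$c = -30$
$- 3 c - 31 = \left(-3\right) \left(-30\right) - 31 = 90 - 31 = 59$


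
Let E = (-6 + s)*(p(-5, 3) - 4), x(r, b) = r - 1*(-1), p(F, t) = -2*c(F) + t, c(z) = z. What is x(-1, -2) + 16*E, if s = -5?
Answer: -1584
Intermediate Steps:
p(F, t) = t - 2*F (p(F, t) = -2*F + t = t - 2*F)
x(r, b) = 1 + r (x(r, b) = r + 1 = 1 + r)
E = -99 (E = (-6 - 5)*((3 - 2*(-5)) - 4) = -11*((3 + 10) - 4) = -11*(13 - 4) = -11*9 = -99)
x(-1, -2) + 16*E = (1 - 1) + 16*(-99) = 0 - 1584 = -1584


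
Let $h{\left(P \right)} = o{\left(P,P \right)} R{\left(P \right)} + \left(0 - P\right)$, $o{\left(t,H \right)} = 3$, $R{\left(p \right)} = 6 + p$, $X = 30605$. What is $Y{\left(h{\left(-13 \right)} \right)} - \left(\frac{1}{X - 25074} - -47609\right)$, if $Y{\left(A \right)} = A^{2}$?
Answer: $- \frac{262971396}{5531} \approx -47545.0$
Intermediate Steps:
$h{\left(P \right)} = 18 + 2 P$ ($h{\left(P \right)} = 3 \left(6 + P\right) + \left(0 - P\right) = \left(18 + 3 P\right) - P = 18 + 2 P$)
$Y{\left(h{\left(-13 \right)} \right)} - \left(\frac{1}{X - 25074} - -47609\right) = \left(18 + 2 \left(-13\right)\right)^{2} - \left(\frac{1}{30605 - 25074} - -47609\right) = \left(18 - 26\right)^{2} - \left(\frac{1}{5531} + 47609\right) = \left(-8\right)^{2} - \left(\frac{1}{5531} + 47609\right) = 64 - \frac{263325380}{5531} = - \frac{262971396}{5531}$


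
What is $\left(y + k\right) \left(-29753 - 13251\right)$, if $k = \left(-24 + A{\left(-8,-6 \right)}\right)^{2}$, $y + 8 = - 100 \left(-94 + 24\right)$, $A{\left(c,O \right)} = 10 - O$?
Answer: $-303436224$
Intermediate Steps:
$y = 6992$ ($y = -8 - 100 \left(-94 + 24\right) = -8 - -7000 = -8 + 7000 = 6992$)
$k = 64$ ($k = \left(-24 + \left(10 - -6\right)\right)^{2} = \left(-24 + \left(10 + 6\right)\right)^{2} = \left(-24 + 16\right)^{2} = \left(-8\right)^{2} = 64$)
$\left(y + k\right) \left(-29753 - 13251\right) = \left(6992 + 64\right) \left(-29753 - 13251\right) = 7056 \left(-29753 - 13251\right) = 7056 \left(-43004\right) = -303436224$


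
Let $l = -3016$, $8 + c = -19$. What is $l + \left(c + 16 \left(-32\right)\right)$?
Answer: $-3555$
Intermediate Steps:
$c = -27$ ($c = -8 - 19 = -27$)
$l + \left(c + 16 \left(-32\right)\right) = -3016 + \left(-27 + 16 \left(-32\right)\right) = -3016 - 539 = -3555$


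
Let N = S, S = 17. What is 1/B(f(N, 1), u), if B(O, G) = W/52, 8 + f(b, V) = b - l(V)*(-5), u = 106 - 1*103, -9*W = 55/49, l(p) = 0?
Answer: -22932/55 ≈ -416.95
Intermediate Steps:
W = -55/441 (W = -55/(9*49) = -⅑*55/49 = -55/441 ≈ -0.12472)
N = 17
u = 3 (u = 106 - 103 = 3)
f(b, V) = -8 + b (f(b, V) = -8 + (b - 0*(-5)) = -8 + (b - 1*0) = -8 + (b + 0) = -8 + b)
B(O, G) = -55/22932 (B(O, G) = -55/441/52 = -55/441*1/52 = -55/22932)
1/B(f(N, 1), u) = 1/(-55/22932) = -22932/55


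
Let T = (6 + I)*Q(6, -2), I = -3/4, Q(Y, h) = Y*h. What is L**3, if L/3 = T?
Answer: -6751269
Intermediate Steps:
I = -3/4 (I = -3*1/4 = -3/4 ≈ -0.75000)
T = -63 (T = (6 - 3/4)*(6*(-2)) = (21/4)*(-12) = -63)
L = -189 (L = 3*(-63) = -189)
L**3 = (-189)**3 = -6751269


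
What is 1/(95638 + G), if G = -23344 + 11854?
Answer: 1/84148 ≈ 1.1884e-5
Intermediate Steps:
G = -11490
1/(95638 + G) = 1/(95638 - 11490) = 1/84148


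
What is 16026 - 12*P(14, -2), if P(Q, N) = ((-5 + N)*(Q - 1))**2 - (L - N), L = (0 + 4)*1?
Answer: -83274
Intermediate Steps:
L = 4 (L = 4*1 = 4)
P(Q, N) = -4 + N + (-1 + Q)**2*(-5 + N)**2 (P(Q, N) = ((-5 + N)*(Q - 1))**2 - (4 - N) = ((-5 + N)*(-1 + Q))**2 + (-4 + N) = ((-1 + Q)*(-5 + N))**2 + (-4 + N) = (-1 + Q)**2*(-5 + N)**2 + (-4 + N) = -4 + N + (-1 + Q)**2*(-5 + N)**2)
16026 - 12*P(14, -2) = 16026 - 12*(-4 - 2 + (-1 + 14)**2*(-5 - 2)**2) = 16026 - 12*(-4 - 2 + 13**2*(-7)**2) = 16026 - 12*(-4 - 2 + 169*49) = 16026 - 12*(-4 - 2 + 8281) = 16026 - 12*8275 = 16026 - 1*99300 = 16026 - 99300 = -83274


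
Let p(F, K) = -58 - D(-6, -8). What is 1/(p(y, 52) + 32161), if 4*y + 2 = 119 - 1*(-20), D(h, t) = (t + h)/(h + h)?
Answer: 6/192611 ≈ 3.1151e-5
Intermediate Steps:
D(h, t) = (h + t)/(2*h) (D(h, t) = (h + t)/((2*h)) = (h + t)*(1/(2*h)) = (h + t)/(2*h))
y = 137/4 (y = -1/2 + (119 - 1*(-20))/4 = -1/2 + (119 + 20)/4 = -1/2 + (1/4)*139 = -1/2 + 139/4 = 137/4 ≈ 34.250)
p(F, K) = -355/6 (p(F, K) = -58 - (-6 - 8)/(2*(-6)) = -58 - (-1)*(-14)/(2*6) = -58 - 1*7/6 = -58 - 7/6 = -355/6)
1/(p(y, 52) + 32161) = 1/(-355/6 + 32161) = 1/(192611/6) = 6/192611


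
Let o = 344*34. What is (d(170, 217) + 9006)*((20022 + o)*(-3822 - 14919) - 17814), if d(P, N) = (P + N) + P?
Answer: -5684676119676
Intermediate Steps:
o = 11696
d(P, N) = N + 2*P (d(P, N) = (N + P) + P = N + 2*P)
(d(170, 217) + 9006)*((20022 + o)*(-3822 - 14919) - 17814) = ((217 + 2*170) + 9006)*((20022 + 11696)*(-3822 - 14919) - 17814) = ((217 + 340) + 9006)*(31718*(-18741) - 17814) = (557 + 9006)*(-594427038 - 17814) = 9563*(-594444852) = -5684676119676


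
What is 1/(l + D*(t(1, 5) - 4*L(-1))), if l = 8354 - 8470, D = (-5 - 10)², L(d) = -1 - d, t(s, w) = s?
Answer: 1/109 ≈ 0.0091743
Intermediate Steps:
D = 225 (D = (-15)² = 225)
l = -116
1/(l + D*(t(1, 5) - 4*L(-1))) = 1/(-116 + 225*(1 - 4*(-1 - 1*(-1)))) = 1/(-116 + 225*(1 - 4*(-1 + 1))) = 1/(-116 + 225*(1 - 4*0)) = 1/(-116 + 225*(1 + 0)) = 1/(-116 + 225*1) = 1/(-116 + 225) = 1/109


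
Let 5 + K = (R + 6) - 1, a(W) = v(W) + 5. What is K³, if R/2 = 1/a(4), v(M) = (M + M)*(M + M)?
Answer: 8/328509 ≈ 2.4352e-5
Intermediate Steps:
v(M) = 4*M² (v(M) = (2*M)*(2*M) = 4*M²)
a(W) = 5 + 4*W² (a(W) = 4*W² + 5 = 5 + 4*W²)
R = 2/69 (R = 2/(5 + 4*4²) = 2/(5 + 4*16) = 2/(5 + 64) = 2/69 ≈ 0.028986)
K = 2/69 (K = -5 + ((2/69 + 6) - 1) = -5 + (416/69 - 1) = -5 + 347/69 = 2/69 ≈ 0.028986)
K³ = (2/69)³ = 8/328509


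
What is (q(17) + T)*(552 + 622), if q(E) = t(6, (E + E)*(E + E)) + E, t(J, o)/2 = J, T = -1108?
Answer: -1266746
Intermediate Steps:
t(J, o) = 2*J
q(E) = 12 + E (q(E) = 2*6 + E = 12 + E)
(q(17) + T)*(552 + 622) = ((12 + 17) - 1108)*(552 + 622) = (29 - 1108)*1174 = -1079*1174 = -1266746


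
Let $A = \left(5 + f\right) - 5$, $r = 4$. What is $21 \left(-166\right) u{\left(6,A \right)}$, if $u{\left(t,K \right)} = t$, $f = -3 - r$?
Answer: $-20916$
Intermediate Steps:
$f = -7$ ($f = -3 - 4 = -7$)
$A = -7$ ($A = \left(5 - 7\right) - 5 = -2 - 5 = -7$)
$21 \left(-166\right) u{\left(6,A \right)} = 21 \left(-166\right) 6 = \left(-3486\right) 6 = -20916$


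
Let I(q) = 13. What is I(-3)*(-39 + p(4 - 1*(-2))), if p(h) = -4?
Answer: -559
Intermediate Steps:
I(-3)*(-39 + p(4 - 1*(-2))) = 13*(-39 - 4) = 13*(-43) = -559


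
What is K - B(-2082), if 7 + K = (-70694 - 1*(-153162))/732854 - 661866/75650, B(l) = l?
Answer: 28640007035284/13860101275 ≈ 2066.4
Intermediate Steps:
K = -216723819266/13860101275 (K = -7 + ((-70694 - 1*(-153162))/732854 - 661866/75650) = -7 + ((-70694 + 153162)*(1/732854) - 661866*1/75650) = -7 + (82468*(1/732854) - 330933/37825) = -7 + (41234/366427 - 330933/37825) = -7 - 119703110341/13860101275 = -216723819266/13860101275 ≈ -15.637)
K - B(-2082) = -216723819266/13860101275 - 1*(-2082) = -216723819266/13860101275 + 2082 = 28640007035284/13860101275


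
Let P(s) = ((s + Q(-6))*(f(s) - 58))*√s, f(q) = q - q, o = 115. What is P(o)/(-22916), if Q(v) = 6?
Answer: 3509*√115/11458 ≈ 3.2842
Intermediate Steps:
f(q) = 0
P(s) = √s*(-348 - 58*s) (P(s) = ((s + 6)*(0 - 58))*√s = ((6 + s)*(-58))*√s = (-348 - 58*s)*√s = √s*(-348 - 58*s))
P(o)/(-22916) = (58*√115*(-6 - 1*115))/(-22916) = (58*√115*(-6 - 115))*(-1/22916) = (58*√115*(-121))*(-1/22916) = -7018*√115*(-1/22916) = 3509*√115/11458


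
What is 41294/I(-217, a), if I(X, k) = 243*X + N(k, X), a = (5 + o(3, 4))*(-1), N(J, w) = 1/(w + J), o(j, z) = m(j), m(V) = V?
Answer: -4645575/5932238 ≈ -0.78311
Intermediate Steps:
o(j, z) = j
N(J, w) = 1/(J + w)
a = -8 (a = (5 + 3)*(-1) = 8*(-1) = -8)
I(X, k) = 1/(X + k) + 243*X (I(X, k) = 243*X + 1/(k + X) = 243*X + 1/(X + k) = 1/(X + k) + 243*X)
41294/I(-217, a) = 41294/(((1 + 243*(-217)*(-217 - 8))/(-217 - 8))) = 41294/(((1 + 243*(-217)*(-225))/(-225))) = 41294/((-(1 + 11864475)/225)) = 41294/((-1/225*11864476)) = 41294/(-11864476/225) = 41294*(-225/11864476) = -4645575/5932238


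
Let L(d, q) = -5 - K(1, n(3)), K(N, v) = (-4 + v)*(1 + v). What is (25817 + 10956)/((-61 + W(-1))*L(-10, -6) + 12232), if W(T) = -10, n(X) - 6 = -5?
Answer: 36773/12161 ≈ 3.0238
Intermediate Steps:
n(X) = 1 (n(X) = 6 - 5 = 1)
K(N, v) = (1 + v)*(-4 + v)
L(d, q) = 1 (L(d, q) = -5 - (-4 + 1**2 - 3*1) = -5 - (-4 + 1 - 3) = -5 - 1*(-6) = -5 + 6 = 1)
(25817 + 10956)/((-61 + W(-1))*L(-10, -6) + 12232) = (25817 + 10956)/((-61 - 10)*1 + 12232) = 36773/(-71*1 + 12232) = 36773/(-71 + 12232) = 36773/12161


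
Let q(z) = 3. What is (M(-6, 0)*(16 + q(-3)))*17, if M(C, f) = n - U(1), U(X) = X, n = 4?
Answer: 969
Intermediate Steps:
M(C, f) = 3 (M(C, f) = 4 - 1*1 = 4 - 1 = 3)
(M(-6, 0)*(16 + q(-3)))*17 = (3*(16 + 3))*17 = (3*19)*17 = 57*17 = 969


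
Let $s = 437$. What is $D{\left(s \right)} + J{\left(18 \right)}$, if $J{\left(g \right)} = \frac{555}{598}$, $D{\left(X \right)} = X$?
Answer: $\frac{261881}{598} \approx 437.93$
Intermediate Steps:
$J{\left(g \right)} = \frac{555}{598}$ ($J{\left(g \right)} = 555 \cdot \frac{1}{598} = \frac{555}{598}$)
$D{\left(s \right)} + J{\left(18 \right)} = 437 + \frac{555}{598} = \frac{261881}{598}$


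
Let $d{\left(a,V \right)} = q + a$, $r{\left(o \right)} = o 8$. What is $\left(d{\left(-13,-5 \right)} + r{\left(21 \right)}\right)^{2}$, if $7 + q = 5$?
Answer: $23409$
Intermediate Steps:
$q = -2$ ($q = -7 + 5 = -2$)
$r{\left(o \right)} = 8 o$
$d{\left(a,V \right)} = -2 + a$
$\left(d{\left(-13,-5 \right)} + r{\left(21 \right)}\right)^{2} = \left(\left(-2 - 13\right) + 8 \cdot 21\right)^{2} = \left(-15 + 168\right)^{2} = 153^{2} = 23409$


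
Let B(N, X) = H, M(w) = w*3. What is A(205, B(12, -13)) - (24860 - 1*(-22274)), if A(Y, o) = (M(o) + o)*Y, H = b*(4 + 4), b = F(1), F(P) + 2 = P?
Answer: -53694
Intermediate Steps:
F(P) = -2 + P
b = -1 (b = -2 + 1 = -1)
H = -8 (H = -(4 + 4) = -1*8 = -8)
M(w) = 3*w
B(N, X) = -8
A(Y, o) = 4*Y*o (A(Y, o) = (3*o + o)*Y = (4*o)*Y = 4*Y*o)
A(205, B(12, -13)) - (24860 - 1*(-22274)) = 4*205*(-8) - (24860 - 1*(-22274)) = -6560 - (24860 + 22274) = -6560 - 1*47134 = -6560 - 47134 = -53694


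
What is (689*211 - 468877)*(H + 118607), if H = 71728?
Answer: -61572991830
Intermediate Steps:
(689*211 - 468877)*(H + 118607) = (689*211 - 468877)*(71728 + 118607) = (145379 - 468877)*190335 = -323498*190335 = -61572991830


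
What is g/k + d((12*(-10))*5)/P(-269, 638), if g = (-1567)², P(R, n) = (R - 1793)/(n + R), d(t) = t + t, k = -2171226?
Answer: 478177827241/2238534006 ≈ 213.61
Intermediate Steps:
d(t) = 2*t
P(R, n) = (-1793 + R)/(R + n)
g = 2455489
g/k + d((12*(-10))*5)/P(-269, 638) = 2455489/(-2171226) + (2*((12*(-10))*5))/(((-1793 - 269)/(-269 + 638))) = 2455489*(-1/2171226) + (2*(-120*5))/((-2062/369)) = -2455489/2171226 + (2*(-600))/(((1/369)*(-2062))) = -2455489/2171226 - 1200/(-2062/369) = -2455489/2171226 - 1200*(-369/2062) = -2455489/2171226 + 221400/1031 = 478177827241/2238534006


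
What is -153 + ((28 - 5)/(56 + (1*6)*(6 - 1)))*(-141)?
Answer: -16401/86 ≈ -190.71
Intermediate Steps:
-153 + ((28 - 5)/(56 + (1*6)*(6 - 1)))*(-141) = -153 + (23/(56 + 6*5))*(-141) = -153 + (23/(56 + 30))*(-141) = -153 + (23/86)*(-141) = -153 - 3243/86 = -16401/86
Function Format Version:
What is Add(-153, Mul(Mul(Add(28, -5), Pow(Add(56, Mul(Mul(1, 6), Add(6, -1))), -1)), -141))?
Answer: Rational(-16401, 86) ≈ -190.71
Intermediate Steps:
Add(-153, Mul(Mul(Add(28, -5), Pow(Add(56, Mul(Mul(1, 6), Add(6, -1))), -1)), -141)) = Add(-153, Mul(Mul(23, Pow(Add(56, Mul(6, 5)), -1)), -141)) = Add(-153, Mul(Mul(23, Pow(Add(56, 30), -1)), -141)) = Add(-153, Mul(Mul(23, Pow(86, -1)), -141)) = Add(-153, Mul(Mul(23, Rational(1, 86)), -141)) = Add(-153, Mul(Rational(23, 86), -141)) = Add(-153, Rational(-3243, 86)) = Rational(-16401, 86)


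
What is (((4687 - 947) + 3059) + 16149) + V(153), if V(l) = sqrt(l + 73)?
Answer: 22948 + sqrt(226) ≈ 22963.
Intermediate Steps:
V(l) = sqrt(73 + l)
(((4687 - 947) + 3059) + 16149) + V(153) = (((4687 - 947) + 3059) + 16149) + sqrt(73 + 153) = ((3740 + 3059) + 16149) + sqrt(226) = (6799 + 16149) + sqrt(226) = 22948 + sqrt(226)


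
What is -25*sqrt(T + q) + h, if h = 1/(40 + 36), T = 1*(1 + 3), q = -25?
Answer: 1/76 - 25*I*sqrt(21) ≈ 0.013158 - 114.56*I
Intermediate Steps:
T = 4 (T = 1*4 = 4)
h = 1/76 ≈ 0.013158
-25*sqrt(T + q) + h = -25*sqrt(4 - 25) + 1/76 = -25*I*sqrt(21) + 1/76 = 1/76 - 25*I*sqrt(21)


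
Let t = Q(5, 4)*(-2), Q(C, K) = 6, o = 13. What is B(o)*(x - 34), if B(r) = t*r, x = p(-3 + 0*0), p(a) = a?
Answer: 5772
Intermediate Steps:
t = -12 (t = 6*(-2) = -12)
x = -3 (x = -3 + 0*0 = -3 + 0 = -3)
B(r) = -12*r
B(o)*(x - 34) = (-12*13)*(-3 - 34) = -156*(-37) = 5772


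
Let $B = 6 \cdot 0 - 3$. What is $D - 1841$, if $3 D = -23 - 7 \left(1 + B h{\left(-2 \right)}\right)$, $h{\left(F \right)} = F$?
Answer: $-1865$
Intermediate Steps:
$B = -3$ ($B = 0 - 3 = -3$)
$D = -24$ ($D = \frac{-23 - 7 \left(1 - -6\right)}{3} = \frac{-23 - 7 \left(1 + 6\right)}{3} = \frac{-23 - 49}{3} = \frac{1}{3} \left(-72\right) = -24$)
$D - 1841 = -24 - 1841 = -1865$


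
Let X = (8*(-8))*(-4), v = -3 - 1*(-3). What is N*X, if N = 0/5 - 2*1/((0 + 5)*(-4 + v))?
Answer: 128/5 ≈ 25.600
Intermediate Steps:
v = 0 (v = -3 + 3 = 0)
N = ⅒ (N = 0/5 - 2*1/((0 + 5)*(-4 + 0)) = 0*(⅕) - 2/(5*(-4)) = 0 - 2/(-20) = 0 - 2*(-1/20) = 0 + ⅒ = ⅒ ≈ 0.10000)
X = 256 (X = -64*(-4) = 256)
N*X = (⅒)*256 = 128/5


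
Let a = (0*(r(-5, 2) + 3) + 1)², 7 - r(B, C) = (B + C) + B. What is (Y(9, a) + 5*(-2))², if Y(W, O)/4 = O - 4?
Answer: 484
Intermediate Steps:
r(B, C) = 7 - C - 2*B (r(B, C) = 7 - ((B + C) + B) = 7 - (C + 2*B) = 7 + (-C - 2*B) = 7 - C - 2*B)
a = 1 (a = (0*((7 - 1*2 - 2*(-5)) + 3) + 1)² = (0*((7 - 2 + 10) + 3) + 1)² = (0*(15 + 3) + 1)² = (0*18 + 1)² = (0 + 1)² = 1² = 1)
Y(W, O) = -16 + 4*O (Y(W, O) = 4*(O - 4) = 4*(-4 + O) = -16 + 4*O)
(Y(9, a) + 5*(-2))² = ((-16 + 4*1) + 5*(-2))² = ((-16 + 4) - 10)² = (-12 - 10)² = (-22)² = 484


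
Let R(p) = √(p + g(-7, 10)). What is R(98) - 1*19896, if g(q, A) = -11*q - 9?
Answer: -19896 + √166 ≈ -19883.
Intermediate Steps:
g(q, A) = -9 - 11*q
R(p) = √(68 + p) (R(p) = √(p + (-9 - 11*(-7))) = √(p + (-9 + 77)) = √(p + 68) = √(68 + p))
R(98) - 1*19896 = √(68 + 98) - 1*19896 = √166 - 19896 = -19896 + √166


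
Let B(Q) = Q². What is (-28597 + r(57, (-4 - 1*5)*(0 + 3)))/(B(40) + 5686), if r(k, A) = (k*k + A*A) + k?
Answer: -12281/3643 ≈ -3.3711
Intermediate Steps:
r(k, A) = k + A² + k² (r(k, A) = (k² + A²) + k = (A² + k²) + k = k + A² + k²)
(-28597 + r(57, (-4 - 1*5)*(0 + 3)))/(B(40) + 5686) = (-28597 + (57 + ((-4 - 1*5)*(0 + 3))² + 57²))/(40² + 5686) = (-28597 + (57 + ((-4 - 5)*3)² + 3249))/(1600 + 5686) = (-28597 + (57 + (-9*3)² + 3249))/7286 = (-28597 + (57 + (-27)² + 3249))*(1/7286) = (-28597 + (57 + 729 + 3249))*(1/7286) = (-28597 + 4035)*(1/7286) = -24562*1/7286 = -12281/3643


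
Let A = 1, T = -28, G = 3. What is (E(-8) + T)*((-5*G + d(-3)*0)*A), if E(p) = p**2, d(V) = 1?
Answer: -540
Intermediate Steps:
(E(-8) + T)*((-5*G + d(-3)*0)*A) = ((-8)**2 - 28)*((-5*3 + 1*0)*1) = (64 - 28)*((-15 + 0)*1) = 36*(-15*1) = 36*(-15) = -540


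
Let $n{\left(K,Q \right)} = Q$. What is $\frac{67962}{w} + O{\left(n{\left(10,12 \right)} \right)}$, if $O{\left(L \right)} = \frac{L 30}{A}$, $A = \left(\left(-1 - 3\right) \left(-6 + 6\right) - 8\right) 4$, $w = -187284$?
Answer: $- \frac{724969}{62428} \approx -11.613$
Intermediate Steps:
$A = -32$ ($A = \left(\left(-4\right) 0 - 8\right) 4 = \left(0 - 8\right) 4 = \left(-8\right) 4 = -32$)
$O{\left(L \right)} = - \frac{15 L}{16}$ ($O{\left(L \right)} = \frac{L 30}{-32} = 30 L \left(- \frac{1}{32}\right) = - \frac{15 L}{16}$)
$\frac{67962}{w} + O{\left(n{\left(10,12 \right)} \right)} = \frac{67962}{-187284} - \frac{45}{4} = 67962 \left(- \frac{1}{187284}\right) - \frac{45}{4} = - \frac{11327}{31214} - \frac{45}{4} = - \frac{724969}{62428}$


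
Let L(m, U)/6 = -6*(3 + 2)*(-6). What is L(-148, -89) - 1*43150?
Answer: -42070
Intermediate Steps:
L(m, U) = 1080 (L(m, U) = 6*(-6*(3 + 2)*(-6)) = 6*(-6*5*(-6)) = 6*(-30*(-6)) = 6*180 = 1080)
L(-148, -89) - 1*43150 = 1080 - 1*43150 = 1080 - 43150 = -42070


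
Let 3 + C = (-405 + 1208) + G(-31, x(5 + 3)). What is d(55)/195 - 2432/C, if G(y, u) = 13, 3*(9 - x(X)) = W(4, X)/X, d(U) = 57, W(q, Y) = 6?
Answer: -142633/52845 ≈ -2.6991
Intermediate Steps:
x(X) = 9 - 2/X
C = 813 (C = -3 + ((-405 + 1208) + 13) = -3 + (803 + 13) = -3 + 816 = 813)
d(55)/195 - 2432/C = 57/195 - 2432/813 = 57*(1/195) - 2432*1/813 = 19/65 - 2432/813 = -142633/52845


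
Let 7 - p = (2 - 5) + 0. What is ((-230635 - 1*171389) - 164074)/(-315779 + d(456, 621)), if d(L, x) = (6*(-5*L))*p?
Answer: 566098/452579 ≈ 1.2508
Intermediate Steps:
p = 10 (p = 7 - ((2 - 5) + 0) = 7 - (-3 + 0) = 7 - 1*(-3) = 7 + 3 = 10)
d(L, x) = -300*L (d(L, x) = (6*(-5*L))*10 = -30*L*10 = -300*L)
((-230635 - 1*171389) - 164074)/(-315779 + d(456, 621)) = ((-230635 - 1*171389) - 164074)/(-315779 - 300*456) = ((-230635 - 171389) - 164074)/(-315779 - 136800) = (-402024 - 164074)/(-452579) = -566098*(-1/452579) = 566098/452579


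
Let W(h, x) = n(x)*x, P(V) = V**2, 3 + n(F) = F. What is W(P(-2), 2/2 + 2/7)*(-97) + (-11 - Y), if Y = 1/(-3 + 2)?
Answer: 9986/49 ≈ 203.80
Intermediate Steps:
n(F) = -3 + F
W(h, x) = x*(-3 + x) (W(h, x) = (-3 + x)*x = x*(-3 + x))
Y = -1 (Y = 1/(-1) = -1)
W(P(-2), 2/2 + 2/7)*(-97) + (-11 - Y) = ((2/2 + 2/7)*(-3 + (2/2 + 2/7)))*(-97) + (-11 - 1*(-1)) = ((2*(1/2) + 2*(1/7))*(-3 + (2*(1/2) + 2*(1/7))))*(-97) + (-11 + 1) = ((1 + 2/7)*(-3 + (1 + 2/7)))*(-97) - 10 = (9*(-3 + 9/7)/7)*(-97) - 10 = ((9/7)*(-12/7))*(-97) - 10 = -108/49*(-97) - 10 = 10476/49 - 10 = 9986/49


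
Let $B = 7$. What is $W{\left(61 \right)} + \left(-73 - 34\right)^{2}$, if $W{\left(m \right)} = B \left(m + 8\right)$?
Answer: $11932$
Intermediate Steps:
$W{\left(m \right)} = 56 + 7 m$ ($W{\left(m \right)} = 7 \left(m + 8\right) = 7 \left(8 + m\right) = 56 + 7 m$)
$W{\left(61 \right)} + \left(-73 - 34\right)^{2} = \left(56 + 7 \cdot 61\right) + \left(-73 - 34\right)^{2} = \left(56 + 427\right) + \left(-107\right)^{2} = 483 + 11449 = 11932$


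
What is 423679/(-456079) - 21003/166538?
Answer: -80137680539/75954484502 ≈ -1.0551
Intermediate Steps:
423679/(-456079) - 21003/166538 = 423679*(-1/456079) - 21003*1/166538 = -423679/456079 - 21003/166538 = -80137680539/75954484502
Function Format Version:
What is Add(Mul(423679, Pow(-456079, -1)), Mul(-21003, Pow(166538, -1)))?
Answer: Rational(-80137680539, 75954484502) ≈ -1.0551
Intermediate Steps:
Add(Mul(423679, Pow(-456079, -1)), Mul(-21003, Pow(166538, -1))) = Add(Mul(423679, Rational(-1, 456079)), Mul(-21003, Rational(1, 166538))) = Add(Rational(-423679, 456079), Rational(-21003, 166538)) = Rational(-80137680539, 75954484502)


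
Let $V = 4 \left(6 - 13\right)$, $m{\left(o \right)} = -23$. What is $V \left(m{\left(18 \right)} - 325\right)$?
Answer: $9744$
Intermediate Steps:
$V = -28$ ($V = 4 \left(-7\right) = -28$)
$V \left(m{\left(18 \right)} - 325\right) = - 28 \left(-23 - 325\right) = \left(-28\right) \left(-348\right) = 9744$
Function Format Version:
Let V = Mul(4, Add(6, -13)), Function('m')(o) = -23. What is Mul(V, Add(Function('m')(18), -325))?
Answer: 9744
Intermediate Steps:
V = -28 (V = Mul(4, -7) = -28)
Mul(V, Add(Function('m')(18), -325)) = Mul(-28, Add(-23, -325)) = Mul(-28, -348) = 9744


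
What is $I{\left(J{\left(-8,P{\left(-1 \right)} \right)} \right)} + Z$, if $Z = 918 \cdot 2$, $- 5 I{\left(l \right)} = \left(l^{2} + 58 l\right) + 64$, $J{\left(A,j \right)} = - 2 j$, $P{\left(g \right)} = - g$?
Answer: $\frac{9228}{5} \approx 1845.6$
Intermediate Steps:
$I{\left(l \right)} = - \frac{64}{5} - \frac{58 l}{5} - \frac{l^{2}}{5}$ ($I{\left(l \right)} = - \frac{\left(l^{2} + 58 l\right) + 64}{5} = - \frac{64 + l^{2} + 58 l}{5} = - \frac{64}{5} - \frac{58 l}{5} - \frac{l^{2}}{5}$)
$Z = 1836$
$I{\left(J{\left(-8,P{\left(-1 \right)} \right)} \right)} + Z = \left(- \frac{64}{5} - \frac{58 \left(- 2 \left(\left(-1\right) \left(-1\right)\right)\right)}{5} - \frac{\left(- 2 \left(\left(-1\right) \left(-1\right)\right)\right)^{2}}{5}\right) + 1836 = \left(- \frac{64}{5} - \frac{58 \left(\left(-2\right) 1\right)}{5} - \frac{\left(\left(-2\right) 1\right)^{2}}{5}\right) + 1836 = \left(- \frac{64}{5} - - \frac{116}{5} - \frac{\left(-2\right)^{2}}{5}\right) + 1836 = \left(- \frac{64}{5} + \frac{116}{5} - \frac{4}{5}\right) + 1836 = \frac{48}{5} + 1836 = \frac{9228}{5}$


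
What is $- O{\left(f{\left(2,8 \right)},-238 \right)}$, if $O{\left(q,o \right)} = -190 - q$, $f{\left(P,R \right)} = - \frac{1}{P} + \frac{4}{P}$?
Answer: $\frac{383}{2} \approx 191.5$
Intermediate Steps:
$f{\left(P,R \right)} = \frac{3}{P}$
$- O{\left(f{\left(2,8 \right)},-238 \right)} = - (-190 - \frac{3}{2}) = \left(-1\right) \left(- \frac{383}{2}\right) = \frac{383}{2}$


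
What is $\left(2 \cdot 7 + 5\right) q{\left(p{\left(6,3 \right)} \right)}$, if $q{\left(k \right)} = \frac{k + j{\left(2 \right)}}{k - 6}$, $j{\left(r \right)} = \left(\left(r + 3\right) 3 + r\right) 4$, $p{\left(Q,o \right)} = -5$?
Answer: $- \frac{1197}{11} \approx -108.82$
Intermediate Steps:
$j{\left(r \right)} = 36 + 16 r$ ($j{\left(r \right)} = \left(\left(3 + r\right) 3 + r\right) 4 = \left(\left(9 + 3 r\right) + r\right) 4 = \left(9 + 4 r\right) 4 = 36 + 16 r$)
$q{\left(k \right)} = \frac{68 + k}{-6 + k}$ ($q{\left(k \right)} = \frac{k + \left(36 + 16 \cdot 2\right)}{k - 6} = \frac{k + \left(36 + 32\right)}{-6 + k} = \frac{k + 68}{-6 + k} = \frac{68 + k}{-6 + k}$)
$\left(2 \cdot 7 + 5\right) q{\left(p{\left(6,3 \right)} \right)} = \left(2 \cdot 7 + 5\right) \frac{68 - 5}{-6 - 5} = \left(14 + 5\right) \frac{1}{-11} \cdot 63 = 19 \left(\left(- \frac{1}{11}\right) 63\right) = 19 \left(- \frac{63}{11}\right) = - \frac{1197}{11}$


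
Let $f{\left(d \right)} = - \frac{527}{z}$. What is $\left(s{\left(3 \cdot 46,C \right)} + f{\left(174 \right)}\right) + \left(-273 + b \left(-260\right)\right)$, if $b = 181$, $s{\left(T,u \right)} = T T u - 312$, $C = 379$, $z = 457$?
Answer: $\frac{3276703640}{457} \approx 7.17 \cdot 10^{6}$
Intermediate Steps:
$s{\left(T,u \right)} = -312 + u T^{2}$ ($s{\left(T,u \right)} = T^{2} u - 312 = u T^{2} - 312 = -312 + u T^{2}$)
$f{\left(d \right)} = - \frac{527}{457}$
$\left(s{\left(3 \cdot 46,C \right)} + f{\left(174 \right)}\right) + \left(-273 + b \left(-260\right)\right) = \left(\left(-312 + 379 \left(3 \cdot 46\right)^{2}\right) - \frac{527}{457}\right) + \left(-273 + 181 \left(-260\right)\right) = \left(\left(-312 + 379 \cdot 138^{2}\right) - \frac{527}{457}\right) - 47333 = \left(\left(-312 + 379 \cdot 19044\right) - \frac{527}{457}\right) - 47333 = \left(\left(-312 + 7217676\right) - \frac{527}{457}\right) - 47333 = \left(7217364 - \frac{527}{457}\right) - 47333 = \frac{3298334821}{457} - 47333 = \frac{3276703640}{457}$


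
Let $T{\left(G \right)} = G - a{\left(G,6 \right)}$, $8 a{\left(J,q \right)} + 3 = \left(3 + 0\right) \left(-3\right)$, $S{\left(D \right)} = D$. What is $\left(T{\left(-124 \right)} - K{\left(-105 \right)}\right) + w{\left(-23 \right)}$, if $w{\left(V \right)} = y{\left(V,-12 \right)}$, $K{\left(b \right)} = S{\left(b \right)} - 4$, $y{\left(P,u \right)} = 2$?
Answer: $- \frac{23}{2} \approx -11.5$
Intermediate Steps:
$K{\left(b \right)} = -4 + b$ ($K{\left(b \right)} = b - 4 = -4 + b$)
$w{\left(V \right)} = 2$
$a{\left(J,q \right)} = - \frac{3}{2}$ ($a{\left(J,q \right)} = - \frac{3}{8} + \frac{\left(3 + 0\right) \left(-3\right)}{8} = - \frac{3}{8} + \frac{3 \left(-3\right)}{8} = - \frac{3}{8} + \frac{1}{8} \left(-9\right) = - \frac{3}{8} - \frac{9}{8} = - \frac{3}{2}$)
$T{\left(G \right)} = \frac{3}{2} + G$ ($T{\left(G \right)} = G - - \frac{3}{2} = G + \frac{3}{2} = \frac{3}{2} + G$)
$\left(T{\left(-124 \right)} - K{\left(-105 \right)}\right) + w{\left(-23 \right)} = \left(\left(\frac{3}{2} - 124\right) - \left(-4 - 105\right)\right) + 2 = \left(- \frac{245}{2} - -109\right) + 2 = \left(- \frac{245}{2} + 109\right) + 2 = - \frac{27}{2} + 2 = - \frac{23}{2}$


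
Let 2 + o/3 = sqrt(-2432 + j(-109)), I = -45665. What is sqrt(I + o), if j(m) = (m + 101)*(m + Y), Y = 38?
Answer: sqrt(-45671 + 6*I*sqrt(466)) ≈ 0.303 + 213.71*I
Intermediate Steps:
j(m) = (38 + m)*(101 + m) (j(m) = (m + 101)*(m + 38) = (101 + m)*(38 + m) = (38 + m)*(101 + m))
o = -6 + 6*I*sqrt(466) (o = -6 + 3*sqrt(-2432 + (3838 + (-109)**2 + 139*(-109))) = -6 + 3*sqrt(-2432 + (3838 + 11881 - 15151)) = -6 + 3*sqrt(-2432 + 568) = -6 + 3*sqrt(-1864) = -6 + 3*(2*I*sqrt(466)) = -6 + 6*I*sqrt(466) ≈ -6.0 + 129.52*I)
sqrt(I + o) = sqrt(-45665 + (-6 + 6*I*sqrt(466))) = sqrt(-45671 + 6*I*sqrt(466))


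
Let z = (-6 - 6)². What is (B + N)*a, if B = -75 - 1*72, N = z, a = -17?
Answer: 51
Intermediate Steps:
z = 144 (z = (-12)² = 144)
N = 144
B = -147 (B = -75 - 72 = -147)
(B + N)*a = (-147 + 144)*(-17) = -3*(-17) = 51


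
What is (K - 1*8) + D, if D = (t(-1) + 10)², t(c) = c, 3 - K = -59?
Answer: 135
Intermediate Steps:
K = 62 (K = 3 - 1*(-59) = 3 + 59 = 62)
D = 81 (D = (-1 + 10)² = 9² = 81)
(K - 1*8) + D = (62 - 1*8) + 81 = (62 - 8) + 81 = 54 + 81 = 135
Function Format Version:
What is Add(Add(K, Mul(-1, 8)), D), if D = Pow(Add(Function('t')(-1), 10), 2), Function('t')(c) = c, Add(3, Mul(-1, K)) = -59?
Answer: 135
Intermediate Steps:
K = 62 (K = Add(3, Mul(-1, -59)) = Add(3, 59) = 62)
D = 81 (D = Pow(Add(-1, 10), 2) = Pow(9, 2) = 81)
Add(Add(K, Mul(-1, 8)), D) = Add(Add(62, Mul(-1, 8)), 81) = Add(Add(62, -8), 81) = Add(54, 81) = 135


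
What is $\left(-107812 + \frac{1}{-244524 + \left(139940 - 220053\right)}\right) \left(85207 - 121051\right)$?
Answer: $\frac{1254531549597780}{324637} \approx 3.8644 \cdot 10^{9}$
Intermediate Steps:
$\left(-107812 + \frac{1}{-244524 + \left(139940 - 220053\right)}\right) \left(85207 - 121051\right) = \left(-107812 + \frac{1}{-244524 + \left(139940 - 220053\right)}\right) \left(-35844\right) = \left(-107812 + \frac{1}{-244524 - 80113}\right) \left(-35844\right) = \left(-107812 + \frac{1}{-324637}\right) \left(-35844\right) = \left(-107812 - \frac{1}{324637}\right) \left(-35844\right) = \left(- \frac{34999764245}{324637}\right) \left(-35844\right) = \frac{1254531549597780}{324637}$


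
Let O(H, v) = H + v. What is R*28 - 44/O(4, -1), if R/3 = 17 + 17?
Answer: 8524/3 ≈ 2841.3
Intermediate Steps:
R = 102 (R = 3*(17 + 17) = 3*34 = 102)
R*28 - 44/O(4, -1) = 102*28 - 44/(4 - 1) = 2856 - 44/3 = 8524/3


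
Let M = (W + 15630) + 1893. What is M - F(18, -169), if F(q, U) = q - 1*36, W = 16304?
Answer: 33845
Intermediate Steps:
F(q, U) = -36 + q (F(q, U) = q - 36 = -36 + q)
M = 33827 (M = (16304 + 15630) + 1893 = 31934 + 1893 = 33827)
M - F(18, -169) = 33827 - (-36 + 18) = 33827 - 1*(-18) = 33827 + 18 = 33845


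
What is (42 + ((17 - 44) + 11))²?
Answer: 676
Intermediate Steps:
(42 + ((17 - 44) + 11))² = (42 + (-27 + 11))² = (42 - 16)² = 26² = 676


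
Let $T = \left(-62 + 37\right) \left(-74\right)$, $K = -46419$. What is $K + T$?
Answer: $-44569$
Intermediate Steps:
$T = 1850$ ($T = \left(-25\right) \left(-74\right) = 1850$)
$K + T = -46419 + 1850 = -44569$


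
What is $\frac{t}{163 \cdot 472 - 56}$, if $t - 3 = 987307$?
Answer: $\frac{98731}{7688} \approx 12.842$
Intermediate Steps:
$t = 987310$ ($t = 3 + 987307 = 987310$)
$\frac{t}{163 \cdot 472 - 56} = \frac{987310}{163 \cdot 472 - 56} = \frac{987310}{76936 - 56} = \frac{987310}{76880} = 987310 \cdot \frac{1}{76880} = \frac{98731}{7688}$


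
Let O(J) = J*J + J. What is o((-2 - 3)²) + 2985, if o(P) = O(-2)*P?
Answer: 3035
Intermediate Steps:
O(J) = J + J² (O(J) = J² + J = J + J²)
o(P) = 2*P (o(P) = (-2*(1 - 2))*P = (-2*(-1))*P = 2*P)
o((-2 - 3)²) + 2985 = 2*(-2 - 3)² + 2985 = 2*(-5)² + 2985 = 2*25 + 2985 = 50 + 2985 = 3035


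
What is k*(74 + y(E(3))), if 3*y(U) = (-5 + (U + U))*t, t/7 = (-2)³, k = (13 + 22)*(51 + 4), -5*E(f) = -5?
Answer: 250250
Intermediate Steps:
E(f) = 1 (E(f) = -⅕*(-5) = 1)
k = 1925 (k = 35*55 = 1925)
t = -56 (t = 7*(-2)³ = 7*(-8) = -56)
y(U) = 280/3 - 112*U/3 (y(U) = ((-5 + (U + U))*(-56))/3 = ((-5 + 2*U)*(-56))/3 = (280 - 112*U)/3 = 280/3 - 112*U/3)
k*(74 + y(E(3))) = 1925*(74 + (280/3 - 112/3*1)) = 1925*(74 + (280/3 - 112/3)) = 1925*(74 + 56) = 1925*130 = 250250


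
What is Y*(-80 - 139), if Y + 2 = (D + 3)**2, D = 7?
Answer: -21462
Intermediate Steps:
Y = 98 (Y = -2 + (7 + 3)**2 = -2 + 10**2 = -2 + 100 = 98)
Y*(-80 - 139) = 98*(-80 - 139) = 98*(-219) = -21462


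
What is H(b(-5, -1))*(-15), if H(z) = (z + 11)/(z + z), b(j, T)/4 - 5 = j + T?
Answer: 105/8 ≈ 13.125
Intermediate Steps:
b(j, T) = 20 + 4*T + 4*j (b(j, T) = 20 + 4*(j + T) = 20 + 4*(T + j) = 20 + (4*T + 4*j) = 20 + 4*T + 4*j)
H(z) = (11 + z)/(2*z) (H(z) = (11 + z)/((2*z)) = (11 + z)*(1/(2*z)) = (11 + z)/(2*z))
H(b(-5, -1))*(-15) = ((11 + (20 + 4*(-1) + 4*(-5)))/(2*(20 + 4*(-1) + 4*(-5))))*(-15) = ((11 + (20 - 4 - 20))/(2*(20 - 4 - 20)))*(-15) = ((1/2)*(11 - 4)/(-4))*(-15) = ((1/2)*(-1/4)*7)*(-15) = -7/8*(-15) = 105/8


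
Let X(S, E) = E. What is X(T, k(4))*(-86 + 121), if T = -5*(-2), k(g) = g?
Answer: 140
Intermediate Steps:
T = 10
X(T, k(4))*(-86 + 121) = 4*(-86 + 121) = 4*35 = 140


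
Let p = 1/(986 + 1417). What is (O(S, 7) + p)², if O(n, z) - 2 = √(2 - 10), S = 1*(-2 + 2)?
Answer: -23088023/5774409 + 19228*I*√2/2403 ≈ -3.9983 + 11.316*I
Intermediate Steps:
S = 0 (S = 1*0 = 0)
O(n, z) = 2 + 2*I*√2 (O(n, z) = 2 + √(2 - 10) = 2 + √(-8) = 2 + 2*I*√2)
p = 1/2403 ≈ 0.00041615
(O(S, 7) + p)² = ((2 + 2*I*√2) + 1/2403)² = (4807/2403 + 2*I*√2)²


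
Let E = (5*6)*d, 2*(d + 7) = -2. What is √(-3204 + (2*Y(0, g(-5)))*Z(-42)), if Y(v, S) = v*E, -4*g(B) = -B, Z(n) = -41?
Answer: 6*I*√89 ≈ 56.604*I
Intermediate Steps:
g(B) = B/4 (g(B) = -(-1)*B/4 = B/4)
d = -8 (d = -7 + (½)*(-2) = -7 - 1 = -8)
E = -240 (E = (5*6)*(-8) = 30*(-8) = -240)
Y(v, S) = -240*v (Y(v, S) = v*(-240) = -240*v)
√(-3204 + (2*Y(0, g(-5)))*Z(-42)) = √(-3204 + (2*(-240*0))*(-41)) = √(-3204 + (2*0)*(-41)) = √(-3204 + 0*(-41)) = √(-3204 + 0) = √(-3204) = 6*I*√89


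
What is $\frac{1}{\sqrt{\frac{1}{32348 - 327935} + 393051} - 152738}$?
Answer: $- \frac{22573683603}{3447801195772046} - \frac{3 \sqrt{238482805977253}}{1723900597886023} \approx -6.5741 \cdot 10^{-6}$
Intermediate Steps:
$\frac{1}{\sqrt{\frac{1}{32348 - 327935} + 393051} - 152738} = \frac{1}{\sqrt{\frac{1}{-295587} + 393051} - 152738} = \frac{1}{\sqrt{- \frac{1}{295587} + 393051} - 152738} = \frac{1}{\sqrt{\frac{116180765936}{295587}} - 152738} = \frac{1}{\frac{4 \sqrt{238482805977253}}{98529} - 152738} = \frac{1}{-152738 + \frac{4 \sqrt{238482805977253}}{98529}}$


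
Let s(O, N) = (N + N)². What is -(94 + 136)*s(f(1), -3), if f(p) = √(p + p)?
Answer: -8280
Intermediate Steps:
f(p) = √2*√p (f(p) = √(2*p) = √2*√p)
s(O, N) = 4*N² (s(O, N) = (2*N)² = 4*N²)
-(94 + 136)*s(f(1), -3) = -(94 + 136)*4*(-3)² = -230*4*9 = -230*36 = -1*8280 = -8280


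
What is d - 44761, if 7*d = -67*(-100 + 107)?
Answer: -44828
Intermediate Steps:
d = -67 (d = (-67*(-100 + 107))/7 = (-67*7)/7 = (⅐)*(-469) = -67)
d - 44761 = -67 - 44761 = -44828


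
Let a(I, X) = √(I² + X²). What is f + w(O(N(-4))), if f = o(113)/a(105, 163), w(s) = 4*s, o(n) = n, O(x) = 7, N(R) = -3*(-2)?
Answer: 28 + 113*√37594/37594 ≈ 28.583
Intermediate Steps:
N(R) = 6
f = 113*√37594/37594 (f = 113/(√(105² + 163²)) = 113/(√(11025 + 26569)) = 113/(√37594) = 113*(√37594/37594) = 113*√37594/37594 ≈ 0.58280)
f + w(O(N(-4))) = 113*√37594/37594 + 4*7 = 113*√37594/37594 + 28 = 28 + 113*√37594/37594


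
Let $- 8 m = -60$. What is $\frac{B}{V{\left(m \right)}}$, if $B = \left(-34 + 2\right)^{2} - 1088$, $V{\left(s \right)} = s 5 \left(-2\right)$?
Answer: $\frac{64}{75} \approx 0.85333$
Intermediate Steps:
$m = \frac{15}{2}$ ($m = \left(- \frac{1}{8}\right) \left(-60\right) = \frac{15}{2} \approx 7.5$)
$V{\left(s \right)} = - 10 s$ ($V{\left(s \right)} = 5 s \left(-2\right) = - 10 s$)
$B = -64$ ($B = \left(-32\right)^{2} - 1088 = 1024 - 1088 = -64$)
$\frac{B}{V{\left(m \right)}} = - \frac{64}{\left(-10\right) \frac{15}{2}} = - \frac{64}{-75} = \left(-64\right) \left(- \frac{1}{75}\right) = \frac{64}{75}$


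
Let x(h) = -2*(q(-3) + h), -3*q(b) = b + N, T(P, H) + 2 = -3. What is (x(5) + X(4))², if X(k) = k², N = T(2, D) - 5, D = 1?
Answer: 64/9 ≈ 7.1111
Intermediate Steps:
T(P, H) = -5 (T(P, H) = -2 - 3 = -5)
N = -10 (N = -5 - 5 = -10)
q(b) = 10/3 - b/3 (q(b) = -(b - 10)/3 = -(-10 + b)/3 = 10/3 - b/3)
x(h) = -26/3 - 2*h (x(h) = -2*((10/3 - ⅓*(-3)) + h) = -2*((10/3 + 1) + h) = -2*(13/3 + h) = -26/3 - 2*h)
(x(5) + X(4))² = ((-26/3 - 2*5) + 4²)² = ((-26/3 - 10) + 16)² = (-56/3 + 16)² = (-8/3)² = 64/9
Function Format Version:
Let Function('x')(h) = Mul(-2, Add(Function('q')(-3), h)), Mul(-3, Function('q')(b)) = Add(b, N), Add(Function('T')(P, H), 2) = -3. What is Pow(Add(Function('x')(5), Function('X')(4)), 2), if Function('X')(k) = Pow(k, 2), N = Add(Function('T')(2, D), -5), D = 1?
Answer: Rational(64, 9) ≈ 7.1111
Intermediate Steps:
Function('T')(P, H) = -5 (Function('T')(P, H) = Add(-2, -3) = -5)
N = -10 (N = Add(-5, -5) = -10)
Function('q')(b) = Add(Rational(10, 3), Mul(Rational(-1, 3), b)) (Function('q')(b) = Mul(Rational(-1, 3), Add(b, -10)) = Mul(Rational(-1, 3), Add(-10, b)) = Add(Rational(10, 3), Mul(Rational(-1, 3), b)))
Function('x')(h) = Add(Rational(-26, 3), Mul(-2, h)) (Function('x')(h) = Mul(-2, Add(Add(Rational(10, 3), Mul(Rational(-1, 3), -3)), h)) = Mul(-2, Add(Add(Rational(10, 3), 1), h)) = Mul(-2, Add(Rational(13, 3), h)) = Add(Rational(-26, 3), Mul(-2, h)))
Pow(Add(Function('x')(5), Function('X')(4)), 2) = Pow(Add(Add(Rational(-26, 3), Mul(-2, 5)), Pow(4, 2)), 2) = Pow(Add(Add(Rational(-26, 3), -10), 16), 2) = Pow(Add(Rational(-56, 3), 16), 2) = Pow(Rational(-8, 3), 2) = Rational(64, 9)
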